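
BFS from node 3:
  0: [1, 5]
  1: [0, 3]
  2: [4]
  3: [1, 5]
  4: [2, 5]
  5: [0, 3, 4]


Visit 3, enqueue [1, 5]
Visit 1, enqueue [0]
Visit 5, enqueue [4]
Visit 0, enqueue []
Visit 4, enqueue [2]
Visit 2, enqueue []

BFS order: [3, 1, 5, 0, 4, 2]


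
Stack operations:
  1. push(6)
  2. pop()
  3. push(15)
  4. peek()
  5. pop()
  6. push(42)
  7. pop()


push(6) -> [6]
pop()->6, []
push(15) -> [15]
peek()->15
pop()->15, []
push(42) -> [42]
pop()->42, []

Final stack: []


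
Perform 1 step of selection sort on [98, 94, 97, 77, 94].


Initial: [98, 94, 97, 77, 94]
Step 1: min=77 at 3
  Swap: [77, 94, 97, 98, 94]

After 1 step: [77, 94, 97, 98, 94]


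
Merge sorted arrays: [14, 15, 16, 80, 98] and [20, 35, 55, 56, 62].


Take 14 from A
Take 15 from A
Take 16 from A
Take 20 from B
Take 35 from B
Take 55 from B
Take 56 from B
Take 62 from B

Merged: [14, 15, 16, 20, 35, 55, 56, 62, 80, 98]


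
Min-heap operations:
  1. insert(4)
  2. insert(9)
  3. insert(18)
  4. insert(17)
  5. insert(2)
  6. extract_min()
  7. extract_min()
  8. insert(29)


insert(4) -> [4]
insert(9) -> [4, 9]
insert(18) -> [4, 9, 18]
insert(17) -> [4, 9, 18, 17]
insert(2) -> [2, 4, 18, 17, 9]
extract_min()->2, [4, 9, 18, 17]
extract_min()->4, [9, 17, 18]
insert(29) -> [9, 17, 18, 29]

Final heap: [9, 17, 18, 29]


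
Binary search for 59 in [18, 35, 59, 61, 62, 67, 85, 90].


Step 1: lo=0, hi=7, mid=3, val=61
Step 2: lo=0, hi=2, mid=1, val=35
Step 3: lo=2, hi=2, mid=2, val=59

Found at index 2


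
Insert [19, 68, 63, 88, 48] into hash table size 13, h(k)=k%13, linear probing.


Insert 19: h=6 -> slot 6
Insert 68: h=3 -> slot 3
Insert 63: h=11 -> slot 11
Insert 88: h=10 -> slot 10
Insert 48: h=9 -> slot 9

Table: [None, None, None, 68, None, None, 19, None, None, 48, 88, 63, None]


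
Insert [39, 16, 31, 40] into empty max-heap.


Insert 39: [39]
Insert 16: [39, 16]
Insert 31: [39, 16, 31]
Insert 40: [40, 39, 31, 16]

Final heap: [40, 39, 31, 16]


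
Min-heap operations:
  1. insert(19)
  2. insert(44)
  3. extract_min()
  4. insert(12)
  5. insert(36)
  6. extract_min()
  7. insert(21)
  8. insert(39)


insert(19) -> [19]
insert(44) -> [19, 44]
extract_min()->19, [44]
insert(12) -> [12, 44]
insert(36) -> [12, 44, 36]
extract_min()->12, [36, 44]
insert(21) -> [21, 44, 36]
insert(39) -> [21, 39, 36, 44]

Final heap: [21, 39, 36, 44]


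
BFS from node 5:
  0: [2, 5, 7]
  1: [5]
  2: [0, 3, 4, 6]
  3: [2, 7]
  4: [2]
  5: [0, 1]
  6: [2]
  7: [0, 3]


Visit 5, enqueue [0, 1]
Visit 0, enqueue [2, 7]
Visit 1, enqueue []
Visit 2, enqueue [3, 4, 6]
Visit 7, enqueue []
Visit 3, enqueue []
Visit 4, enqueue []
Visit 6, enqueue []

BFS order: [5, 0, 1, 2, 7, 3, 4, 6]


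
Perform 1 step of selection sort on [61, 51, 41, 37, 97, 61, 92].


Initial: [61, 51, 41, 37, 97, 61, 92]
Step 1: min=37 at 3
  Swap: [37, 51, 41, 61, 97, 61, 92]

After 1 step: [37, 51, 41, 61, 97, 61, 92]


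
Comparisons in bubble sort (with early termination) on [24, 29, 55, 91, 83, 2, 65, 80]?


Algorithm: bubble sort (with early termination)
Input: [24, 29, 55, 91, 83, 2, 65, 80]
Sorted: [2, 24, 29, 55, 65, 80, 83, 91]

27


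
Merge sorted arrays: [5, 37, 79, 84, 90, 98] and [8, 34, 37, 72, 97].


Take 5 from A
Take 8 from B
Take 34 from B
Take 37 from A
Take 37 from B
Take 72 from B
Take 79 from A
Take 84 from A
Take 90 from A
Take 97 from B

Merged: [5, 8, 34, 37, 37, 72, 79, 84, 90, 97, 98]


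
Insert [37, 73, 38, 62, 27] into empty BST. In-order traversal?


Insert 37: root
Insert 73: R from 37
Insert 38: R from 37 -> L from 73
Insert 62: R from 37 -> L from 73 -> R from 38
Insert 27: L from 37

In-order: [27, 37, 38, 62, 73]


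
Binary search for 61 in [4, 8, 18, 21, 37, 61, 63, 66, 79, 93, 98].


Step 1: lo=0, hi=10, mid=5, val=61

Found at index 5


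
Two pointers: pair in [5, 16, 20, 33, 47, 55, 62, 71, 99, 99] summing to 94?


lo=0(5)+hi=9(99)=104
lo=0(5)+hi=8(99)=104
lo=0(5)+hi=7(71)=76
lo=1(16)+hi=7(71)=87
lo=2(20)+hi=7(71)=91
lo=3(33)+hi=7(71)=104
lo=3(33)+hi=6(62)=95
lo=3(33)+hi=5(55)=88
lo=4(47)+hi=5(55)=102

No pair found


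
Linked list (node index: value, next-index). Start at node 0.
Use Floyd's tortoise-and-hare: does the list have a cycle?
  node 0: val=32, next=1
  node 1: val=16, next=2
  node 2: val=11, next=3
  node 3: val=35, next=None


Floyd's tortoise (slow, +1) and hare (fast, +2):
  init: slow=0, fast=0
  step 1: slow=1, fast=2
  step 2: fast 2->3->None, no cycle

Cycle: no


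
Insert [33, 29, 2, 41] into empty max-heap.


Insert 33: [33]
Insert 29: [33, 29]
Insert 2: [33, 29, 2]
Insert 41: [41, 33, 2, 29]

Final heap: [41, 33, 2, 29]


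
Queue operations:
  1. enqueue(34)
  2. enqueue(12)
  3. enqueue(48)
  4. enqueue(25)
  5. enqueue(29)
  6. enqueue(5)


enqueue(34) -> [34]
enqueue(12) -> [34, 12]
enqueue(48) -> [34, 12, 48]
enqueue(25) -> [34, 12, 48, 25]
enqueue(29) -> [34, 12, 48, 25, 29]
enqueue(5) -> [34, 12, 48, 25, 29, 5]

Final queue: [34, 12, 48, 25, 29, 5]


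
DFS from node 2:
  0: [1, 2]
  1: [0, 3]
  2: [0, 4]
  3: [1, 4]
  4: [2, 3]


Visit 2, push [4, 0]
Visit 0, push [1]
Visit 1, push [3]
Visit 3, push [4]
Visit 4, push []

DFS order: [2, 0, 1, 3, 4]


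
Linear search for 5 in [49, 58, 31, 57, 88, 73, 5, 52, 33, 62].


i=0: 49!=5
i=1: 58!=5
i=2: 31!=5
i=3: 57!=5
i=4: 88!=5
i=5: 73!=5
i=6: 5==5 found!

Found at 6, 7 comps


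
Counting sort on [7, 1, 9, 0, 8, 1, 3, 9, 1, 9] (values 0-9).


Input: [7, 1, 9, 0, 8, 1, 3, 9, 1, 9]
Counts: [1, 3, 0, 1, 0, 0, 0, 1, 1, 3]

Sorted: [0, 1, 1, 1, 3, 7, 8, 9, 9, 9]


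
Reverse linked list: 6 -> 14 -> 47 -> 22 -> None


Step 1: curr=6, set curr.next=prev(None) | reversed so far: 6
Step 2: curr=14, set curr.next=prev(6) | reversed so far: 14 -> 6
Step 3: curr=47, set curr.next=prev(14) | reversed so far: 47 -> 14 -> 6
Step 4: curr=22, set curr.next=prev(47) | reversed so far: 22 -> 47 -> 14 -> 6

22 -> 47 -> 14 -> 6 -> None


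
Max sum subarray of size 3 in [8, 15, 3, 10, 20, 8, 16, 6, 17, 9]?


[0:3]: 26
[1:4]: 28
[2:5]: 33
[3:6]: 38
[4:7]: 44
[5:8]: 30
[6:9]: 39
[7:10]: 32

Max: 44 at [4:7]


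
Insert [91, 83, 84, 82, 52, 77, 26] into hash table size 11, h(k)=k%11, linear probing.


Insert 91: h=3 -> slot 3
Insert 83: h=6 -> slot 6
Insert 84: h=7 -> slot 7
Insert 82: h=5 -> slot 5
Insert 52: h=8 -> slot 8
Insert 77: h=0 -> slot 0
Insert 26: h=4 -> slot 4

Table: [77, None, None, 91, 26, 82, 83, 84, 52, None, None]


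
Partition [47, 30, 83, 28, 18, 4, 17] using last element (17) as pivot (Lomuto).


Pivot: 17
  4 <= 17: swap -> [4, 30, 83, 28, 18, 47, 17]
Place pivot at 1: [4, 17, 83, 28, 18, 47, 30]

Partitioned: [4, 17, 83, 28, 18, 47, 30]


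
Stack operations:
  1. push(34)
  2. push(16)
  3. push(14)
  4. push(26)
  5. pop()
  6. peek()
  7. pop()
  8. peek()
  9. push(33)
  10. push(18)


push(34) -> [34]
push(16) -> [34, 16]
push(14) -> [34, 16, 14]
push(26) -> [34, 16, 14, 26]
pop()->26, [34, 16, 14]
peek()->14
pop()->14, [34, 16]
peek()->16
push(33) -> [34, 16, 33]
push(18) -> [34, 16, 33, 18]

Final stack: [34, 16, 33, 18]


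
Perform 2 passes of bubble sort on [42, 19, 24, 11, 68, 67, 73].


Initial: [42, 19, 24, 11, 68, 67, 73]
Pass 1: [19, 24, 11, 42, 67, 68, 73] (4 swaps)
Pass 2: [19, 11, 24, 42, 67, 68, 73] (1 swaps)

After 2 passes: [19, 11, 24, 42, 67, 68, 73]


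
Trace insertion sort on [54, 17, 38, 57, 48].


Initial: [54, 17, 38, 57, 48]
Insert 17: [17, 54, 38, 57, 48]
Insert 38: [17, 38, 54, 57, 48]
Insert 57: [17, 38, 54, 57, 48]
Insert 48: [17, 38, 48, 54, 57]

Sorted: [17, 38, 48, 54, 57]


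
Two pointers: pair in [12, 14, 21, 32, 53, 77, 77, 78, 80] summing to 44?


lo=0(12)+hi=8(80)=92
lo=0(12)+hi=7(78)=90
lo=0(12)+hi=6(77)=89
lo=0(12)+hi=5(77)=89
lo=0(12)+hi=4(53)=65
lo=0(12)+hi=3(32)=44

Yes: 12+32=44


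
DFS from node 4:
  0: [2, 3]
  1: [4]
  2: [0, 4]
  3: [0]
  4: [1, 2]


Visit 4, push [2, 1]
Visit 1, push []
Visit 2, push [0]
Visit 0, push [3]
Visit 3, push []

DFS order: [4, 1, 2, 0, 3]


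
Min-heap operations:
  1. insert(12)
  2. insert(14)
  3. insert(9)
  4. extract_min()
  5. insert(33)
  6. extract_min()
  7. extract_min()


insert(12) -> [12]
insert(14) -> [12, 14]
insert(9) -> [9, 14, 12]
extract_min()->9, [12, 14]
insert(33) -> [12, 14, 33]
extract_min()->12, [14, 33]
extract_min()->14, [33]

Final heap: [33]


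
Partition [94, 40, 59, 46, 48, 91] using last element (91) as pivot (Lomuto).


Pivot: 91
  40 <= 91: swap -> [40, 94, 59, 46, 48, 91]
  59 <= 91: swap -> [40, 59, 94, 46, 48, 91]
  46 <= 91: swap -> [40, 59, 46, 94, 48, 91]
  48 <= 91: swap -> [40, 59, 46, 48, 94, 91]
Place pivot at 4: [40, 59, 46, 48, 91, 94]

Partitioned: [40, 59, 46, 48, 91, 94]


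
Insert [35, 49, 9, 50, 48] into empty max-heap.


Insert 35: [35]
Insert 49: [49, 35]
Insert 9: [49, 35, 9]
Insert 50: [50, 49, 9, 35]
Insert 48: [50, 49, 9, 35, 48]

Final heap: [50, 49, 9, 35, 48]


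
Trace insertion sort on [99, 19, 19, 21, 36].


Initial: [99, 19, 19, 21, 36]
Insert 19: [19, 99, 19, 21, 36]
Insert 19: [19, 19, 99, 21, 36]
Insert 21: [19, 19, 21, 99, 36]
Insert 36: [19, 19, 21, 36, 99]

Sorted: [19, 19, 21, 36, 99]


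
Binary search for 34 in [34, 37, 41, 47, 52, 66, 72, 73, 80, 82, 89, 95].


Step 1: lo=0, hi=11, mid=5, val=66
Step 2: lo=0, hi=4, mid=2, val=41
Step 3: lo=0, hi=1, mid=0, val=34

Found at index 0


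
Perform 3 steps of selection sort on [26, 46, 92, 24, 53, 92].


Initial: [26, 46, 92, 24, 53, 92]
Step 1: min=24 at 3
  Swap: [24, 46, 92, 26, 53, 92]
Step 2: min=26 at 3
  Swap: [24, 26, 92, 46, 53, 92]
Step 3: min=46 at 3
  Swap: [24, 26, 46, 92, 53, 92]

After 3 steps: [24, 26, 46, 92, 53, 92]


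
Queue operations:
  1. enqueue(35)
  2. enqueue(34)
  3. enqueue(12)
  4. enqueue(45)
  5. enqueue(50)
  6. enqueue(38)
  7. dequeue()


enqueue(35) -> [35]
enqueue(34) -> [35, 34]
enqueue(12) -> [35, 34, 12]
enqueue(45) -> [35, 34, 12, 45]
enqueue(50) -> [35, 34, 12, 45, 50]
enqueue(38) -> [35, 34, 12, 45, 50, 38]
dequeue()->35, [34, 12, 45, 50, 38]

Final queue: [34, 12, 45, 50, 38]


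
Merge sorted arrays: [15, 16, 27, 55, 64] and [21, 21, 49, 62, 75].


Take 15 from A
Take 16 from A
Take 21 from B
Take 21 from B
Take 27 from A
Take 49 from B
Take 55 from A
Take 62 from B
Take 64 from A

Merged: [15, 16, 21, 21, 27, 49, 55, 62, 64, 75]


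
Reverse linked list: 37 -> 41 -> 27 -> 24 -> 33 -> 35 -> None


Step 1: curr=37, set curr.next=prev(None) | reversed so far: 37
Step 2: curr=41, set curr.next=prev(37) | reversed so far: 41 -> 37
Step 3: curr=27, set curr.next=prev(41) | reversed so far: 27 -> 41 -> 37
Step 4: curr=24, set curr.next=prev(27) | reversed so far: 24 -> 27 -> 41 -> 37
Step 5: curr=33, set curr.next=prev(24) | reversed so far: 33 -> 24 -> 27 -> 41 -> 37
Step 6: curr=35, set curr.next=prev(33) | reversed so far: 35 -> 33 -> 24 -> 27 -> 41 -> 37

35 -> 33 -> 24 -> 27 -> 41 -> 37 -> None


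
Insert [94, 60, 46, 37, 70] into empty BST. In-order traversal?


Insert 94: root
Insert 60: L from 94
Insert 46: L from 94 -> L from 60
Insert 37: L from 94 -> L from 60 -> L from 46
Insert 70: L from 94 -> R from 60

In-order: [37, 46, 60, 70, 94]


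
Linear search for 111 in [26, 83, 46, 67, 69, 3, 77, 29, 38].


i=0: 26!=111
i=1: 83!=111
i=2: 46!=111
i=3: 67!=111
i=4: 69!=111
i=5: 3!=111
i=6: 77!=111
i=7: 29!=111
i=8: 38!=111

Not found, 9 comps


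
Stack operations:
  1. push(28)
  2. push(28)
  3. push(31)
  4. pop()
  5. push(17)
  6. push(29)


push(28) -> [28]
push(28) -> [28, 28]
push(31) -> [28, 28, 31]
pop()->31, [28, 28]
push(17) -> [28, 28, 17]
push(29) -> [28, 28, 17, 29]

Final stack: [28, 28, 17, 29]


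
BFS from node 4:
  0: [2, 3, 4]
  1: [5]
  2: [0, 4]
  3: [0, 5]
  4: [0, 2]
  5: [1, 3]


Visit 4, enqueue [0, 2]
Visit 0, enqueue [3]
Visit 2, enqueue []
Visit 3, enqueue [5]
Visit 5, enqueue [1]
Visit 1, enqueue []

BFS order: [4, 0, 2, 3, 5, 1]


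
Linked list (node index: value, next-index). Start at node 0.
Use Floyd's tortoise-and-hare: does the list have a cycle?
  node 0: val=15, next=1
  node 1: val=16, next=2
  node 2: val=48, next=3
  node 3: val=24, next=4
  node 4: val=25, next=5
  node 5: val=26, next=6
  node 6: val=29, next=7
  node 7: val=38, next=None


Floyd's tortoise (slow, +1) and hare (fast, +2):
  init: slow=0, fast=0
  step 1: slow=1, fast=2
  step 2: slow=2, fast=4
  step 3: slow=3, fast=6
  step 4: fast 6->7->None, no cycle

Cycle: no


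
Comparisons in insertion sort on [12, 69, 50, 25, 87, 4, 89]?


Algorithm: insertion sort
Input: [12, 69, 50, 25, 87, 4, 89]
Sorted: [4, 12, 25, 50, 69, 87, 89]

13


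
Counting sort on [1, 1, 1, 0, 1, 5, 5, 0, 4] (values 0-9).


Input: [1, 1, 1, 0, 1, 5, 5, 0, 4]
Counts: [2, 4, 0, 0, 1, 2, 0, 0, 0, 0]

Sorted: [0, 0, 1, 1, 1, 1, 4, 5, 5]


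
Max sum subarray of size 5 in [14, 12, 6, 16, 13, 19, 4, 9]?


[0:5]: 61
[1:6]: 66
[2:7]: 58
[3:8]: 61

Max: 66 at [1:6]


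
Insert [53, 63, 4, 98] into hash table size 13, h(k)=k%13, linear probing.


Insert 53: h=1 -> slot 1
Insert 63: h=11 -> slot 11
Insert 4: h=4 -> slot 4
Insert 98: h=7 -> slot 7

Table: [None, 53, None, None, 4, None, None, 98, None, None, None, 63, None]


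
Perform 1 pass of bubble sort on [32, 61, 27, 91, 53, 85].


Initial: [32, 61, 27, 91, 53, 85]
Pass 1: [32, 27, 61, 53, 85, 91] (3 swaps)

After 1 pass: [32, 27, 61, 53, 85, 91]


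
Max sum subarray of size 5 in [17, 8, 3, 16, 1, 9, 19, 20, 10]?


[0:5]: 45
[1:6]: 37
[2:7]: 48
[3:8]: 65
[4:9]: 59

Max: 65 at [3:8]


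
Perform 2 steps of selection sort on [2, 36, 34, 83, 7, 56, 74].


Initial: [2, 36, 34, 83, 7, 56, 74]
Step 1: min=2 at 0
  Swap: [2, 36, 34, 83, 7, 56, 74]
Step 2: min=7 at 4
  Swap: [2, 7, 34, 83, 36, 56, 74]

After 2 steps: [2, 7, 34, 83, 36, 56, 74]


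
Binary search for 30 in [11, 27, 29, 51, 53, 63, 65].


Step 1: lo=0, hi=6, mid=3, val=51
Step 2: lo=0, hi=2, mid=1, val=27
Step 3: lo=2, hi=2, mid=2, val=29

Not found


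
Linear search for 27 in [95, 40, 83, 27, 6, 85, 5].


i=0: 95!=27
i=1: 40!=27
i=2: 83!=27
i=3: 27==27 found!

Found at 3, 4 comps


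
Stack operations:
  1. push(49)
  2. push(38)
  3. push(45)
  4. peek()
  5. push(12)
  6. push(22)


push(49) -> [49]
push(38) -> [49, 38]
push(45) -> [49, 38, 45]
peek()->45
push(12) -> [49, 38, 45, 12]
push(22) -> [49, 38, 45, 12, 22]

Final stack: [49, 38, 45, 12, 22]


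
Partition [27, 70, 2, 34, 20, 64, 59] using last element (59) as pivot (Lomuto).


Pivot: 59
  27 <= 59: advance i (no swap)
  2 <= 59: swap -> [27, 2, 70, 34, 20, 64, 59]
  34 <= 59: swap -> [27, 2, 34, 70, 20, 64, 59]
  20 <= 59: swap -> [27, 2, 34, 20, 70, 64, 59]
Place pivot at 4: [27, 2, 34, 20, 59, 64, 70]

Partitioned: [27, 2, 34, 20, 59, 64, 70]


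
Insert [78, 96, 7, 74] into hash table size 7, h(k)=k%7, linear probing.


Insert 78: h=1 -> slot 1
Insert 96: h=5 -> slot 5
Insert 7: h=0 -> slot 0
Insert 74: h=4 -> slot 4

Table: [7, 78, None, None, 74, 96, None]


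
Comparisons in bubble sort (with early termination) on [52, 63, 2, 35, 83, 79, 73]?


Algorithm: bubble sort (with early termination)
Input: [52, 63, 2, 35, 83, 79, 73]
Sorted: [2, 35, 52, 63, 73, 79, 83]

15


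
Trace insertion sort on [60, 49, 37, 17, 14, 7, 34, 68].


Initial: [60, 49, 37, 17, 14, 7, 34, 68]
Insert 49: [49, 60, 37, 17, 14, 7, 34, 68]
Insert 37: [37, 49, 60, 17, 14, 7, 34, 68]
Insert 17: [17, 37, 49, 60, 14, 7, 34, 68]
Insert 14: [14, 17, 37, 49, 60, 7, 34, 68]
Insert 7: [7, 14, 17, 37, 49, 60, 34, 68]
Insert 34: [7, 14, 17, 34, 37, 49, 60, 68]
Insert 68: [7, 14, 17, 34, 37, 49, 60, 68]

Sorted: [7, 14, 17, 34, 37, 49, 60, 68]


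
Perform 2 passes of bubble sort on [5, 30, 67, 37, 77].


Initial: [5, 30, 67, 37, 77]
Pass 1: [5, 30, 37, 67, 77] (1 swaps)
Pass 2: [5, 30, 37, 67, 77] (0 swaps)

After 2 passes: [5, 30, 37, 67, 77]


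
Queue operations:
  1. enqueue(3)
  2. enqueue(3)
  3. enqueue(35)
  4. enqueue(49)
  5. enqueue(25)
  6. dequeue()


enqueue(3) -> [3]
enqueue(3) -> [3, 3]
enqueue(35) -> [3, 3, 35]
enqueue(49) -> [3, 3, 35, 49]
enqueue(25) -> [3, 3, 35, 49, 25]
dequeue()->3, [3, 35, 49, 25]

Final queue: [3, 35, 49, 25]


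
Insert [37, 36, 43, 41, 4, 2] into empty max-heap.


Insert 37: [37]
Insert 36: [37, 36]
Insert 43: [43, 36, 37]
Insert 41: [43, 41, 37, 36]
Insert 4: [43, 41, 37, 36, 4]
Insert 2: [43, 41, 37, 36, 4, 2]

Final heap: [43, 41, 37, 36, 4, 2]


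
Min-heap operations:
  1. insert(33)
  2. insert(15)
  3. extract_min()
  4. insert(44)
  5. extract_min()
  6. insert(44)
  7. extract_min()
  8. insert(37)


insert(33) -> [33]
insert(15) -> [15, 33]
extract_min()->15, [33]
insert(44) -> [33, 44]
extract_min()->33, [44]
insert(44) -> [44, 44]
extract_min()->44, [44]
insert(37) -> [37, 44]

Final heap: [37, 44]


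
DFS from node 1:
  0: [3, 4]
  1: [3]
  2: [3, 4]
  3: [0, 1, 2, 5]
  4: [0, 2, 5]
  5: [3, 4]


Visit 1, push [3]
Visit 3, push [5, 2, 0]
Visit 0, push [4]
Visit 4, push [5, 2]
Visit 2, push []
Visit 5, push []

DFS order: [1, 3, 0, 4, 2, 5]


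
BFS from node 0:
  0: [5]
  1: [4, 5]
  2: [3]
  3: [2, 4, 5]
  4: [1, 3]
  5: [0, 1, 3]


Visit 0, enqueue [5]
Visit 5, enqueue [1, 3]
Visit 1, enqueue [4]
Visit 3, enqueue [2]
Visit 4, enqueue []
Visit 2, enqueue []

BFS order: [0, 5, 1, 3, 4, 2]


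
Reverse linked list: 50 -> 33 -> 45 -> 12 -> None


Step 1: curr=50, set curr.next=prev(None) | reversed so far: 50
Step 2: curr=33, set curr.next=prev(50) | reversed so far: 33 -> 50
Step 3: curr=45, set curr.next=prev(33) | reversed so far: 45 -> 33 -> 50
Step 4: curr=12, set curr.next=prev(45) | reversed so far: 12 -> 45 -> 33 -> 50

12 -> 45 -> 33 -> 50 -> None


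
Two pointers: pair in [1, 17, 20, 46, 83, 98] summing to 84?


lo=0(1)+hi=5(98)=99
lo=0(1)+hi=4(83)=84

Yes: 1+83=84


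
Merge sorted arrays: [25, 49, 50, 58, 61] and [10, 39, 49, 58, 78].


Take 10 from B
Take 25 from A
Take 39 from B
Take 49 from A
Take 49 from B
Take 50 from A
Take 58 from A
Take 58 from B
Take 61 from A

Merged: [10, 25, 39, 49, 49, 50, 58, 58, 61, 78]


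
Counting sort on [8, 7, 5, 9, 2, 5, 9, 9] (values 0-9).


Input: [8, 7, 5, 9, 2, 5, 9, 9]
Counts: [0, 0, 1, 0, 0, 2, 0, 1, 1, 3]

Sorted: [2, 5, 5, 7, 8, 9, 9, 9]


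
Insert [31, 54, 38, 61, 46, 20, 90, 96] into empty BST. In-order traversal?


Insert 31: root
Insert 54: R from 31
Insert 38: R from 31 -> L from 54
Insert 61: R from 31 -> R from 54
Insert 46: R from 31 -> L from 54 -> R from 38
Insert 20: L from 31
Insert 90: R from 31 -> R from 54 -> R from 61
Insert 96: R from 31 -> R from 54 -> R from 61 -> R from 90

In-order: [20, 31, 38, 46, 54, 61, 90, 96]


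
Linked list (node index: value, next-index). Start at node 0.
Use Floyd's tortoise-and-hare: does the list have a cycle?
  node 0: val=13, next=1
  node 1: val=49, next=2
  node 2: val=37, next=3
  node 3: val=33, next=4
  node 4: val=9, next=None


Floyd's tortoise (slow, +1) and hare (fast, +2):
  init: slow=0, fast=0
  step 1: slow=1, fast=2
  step 2: slow=2, fast=4
  step 3: fast -> None, no cycle

Cycle: no


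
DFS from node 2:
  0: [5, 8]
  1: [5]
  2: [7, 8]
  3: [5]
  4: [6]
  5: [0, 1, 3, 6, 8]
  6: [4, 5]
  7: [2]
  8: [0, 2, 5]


Visit 2, push [8, 7]
Visit 7, push []
Visit 8, push [5, 0]
Visit 0, push [5]
Visit 5, push [6, 3, 1]
Visit 1, push []
Visit 3, push []
Visit 6, push [4]
Visit 4, push []

DFS order: [2, 7, 8, 0, 5, 1, 3, 6, 4]


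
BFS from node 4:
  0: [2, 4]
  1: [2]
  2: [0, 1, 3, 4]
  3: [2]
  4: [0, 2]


Visit 4, enqueue [0, 2]
Visit 0, enqueue []
Visit 2, enqueue [1, 3]
Visit 1, enqueue []
Visit 3, enqueue []

BFS order: [4, 0, 2, 1, 3]


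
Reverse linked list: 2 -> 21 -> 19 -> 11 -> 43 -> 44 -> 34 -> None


Step 1: curr=2, set curr.next=prev(None) | reversed so far: 2
Step 2: curr=21, set curr.next=prev(2) | reversed so far: 21 -> 2
Step 3: curr=19, set curr.next=prev(21) | reversed so far: 19 -> 21 -> 2
Step 4: curr=11, set curr.next=prev(19) | reversed so far: 11 -> 19 -> 21 -> 2
Step 5: curr=43, set curr.next=prev(11) | reversed so far: 43 -> 11 -> 19 -> 21 -> 2
Step 6: curr=44, set curr.next=prev(43) | reversed so far: 44 -> 43 -> 11 -> 19 -> 21 -> 2
Step 7: curr=34, set curr.next=prev(44) | reversed so far: 34 -> 44 -> 43 -> 11 -> 19 -> 21 -> 2

34 -> 44 -> 43 -> 11 -> 19 -> 21 -> 2 -> None


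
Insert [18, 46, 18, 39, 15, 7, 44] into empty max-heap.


Insert 18: [18]
Insert 46: [46, 18]
Insert 18: [46, 18, 18]
Insert 39: [46, 39, 18, 18]
Insert 15: [46, 39, 18, 18, 15]
Insert 7: [46, 39, 18, 18, 15, 7]
Insert 44: [46, 39, 44, 18, 15, 7, 18]

Final heap: [46, 39, 44, 18, 15, 7, 18]


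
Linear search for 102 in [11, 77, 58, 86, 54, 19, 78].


i=0: 11!=102
i=1: 77!=102
i=2: 58!=102
i=3: 86!=102
i=4: 54!=102
i=5: 19!=102
i=6: 78!=102

Not found, 7 comps


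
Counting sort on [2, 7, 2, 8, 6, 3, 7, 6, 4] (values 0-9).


Input: [2, 7, 2, 8, 6, 3, 7, 6, 4]
Counts: [0, 0, 2, 1, 1, 0, 2, 2, 1, 0]

Sorted: [2, 2, 3, 4, 6, 6, 7, 7, 8]


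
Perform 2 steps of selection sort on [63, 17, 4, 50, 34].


Initial: [63, 17, 4, 50, 34]
Step 1: min=4 at 2
  Swap: [4, 17, 63, 50, 34]
Step 2: min=17 at 1
  Swap: [4, 17, 63, 50, 34]

After 2 steps: [4, 17, 63, 50, 34]


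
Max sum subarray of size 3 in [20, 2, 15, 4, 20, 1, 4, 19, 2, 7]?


[0:3]: 37
[1:4]: 21
[2:5]: 39
[3:6]: 25
[4:7]: 25
[5:8]: 24
[6:9]: 25
[7:10]: 28

Max: 39 at [2:5]


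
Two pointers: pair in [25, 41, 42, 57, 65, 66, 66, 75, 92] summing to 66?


lo=0(25)+hi=8(92)=117
lo=0(25)+hi=7(75)=100
lo=0(25)+hi=6(66)=91
lo=0(25)+hi=5(66)=91
lo=0(25)+hi=4(65)=90
lo=0(25)+hi=3(57)=82
lo=0(25)+hi=2(42)=67
lo=0(25)+hi=1(41)=66

Yes: 25+41=66


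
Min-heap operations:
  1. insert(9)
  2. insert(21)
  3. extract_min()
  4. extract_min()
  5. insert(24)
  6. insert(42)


insert(9) -> [9]
insert(21) -> [9, 21]
extract_min()->9, [21]
extract_min()->21, []
insert(24) -> [24]
insert(42) -> [24, 42]

Final heap: [24, 42]


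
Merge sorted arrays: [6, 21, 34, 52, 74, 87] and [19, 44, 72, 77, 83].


Take 6 from A
Take 19 from B
Take 21 from A
Take 34 from A
Take 44 from B
Take 52 from A
Take 72 from B
Take 74 from A
Take 77 from B
Take 83 from B

Merged: [6, 19, 21, 34, 44, 52, 72, 74, 77, 83, 87]


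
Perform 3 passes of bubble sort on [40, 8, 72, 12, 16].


Initial: [40, 8, 72, 12, 16]
Pass 1: [8, 40, 12, 16, 72] (3 swaps)
Pass 2: [8, 12, 16, 40, 72] (2 swaps)
Pass 3: [8, 12, 16, 40, 72] (0 swaps)

After 3 passes: [8, 12, 16, 40, 72]


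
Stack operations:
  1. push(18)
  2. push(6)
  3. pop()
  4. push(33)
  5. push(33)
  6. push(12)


push(18) -> [18]
push(6) -> [18, 6]
pop()->6, [18]
push(33) -> [18, 33]
push(33) -> [18, 33, 33]
push(12) -> [18, 33, 33, 12]

Final stack: [18, 33, 33, 12]


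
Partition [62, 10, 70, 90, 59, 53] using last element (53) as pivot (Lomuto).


Pivot: 53
  10 <= 53: swap -> [10, 62, 70, 90, 59, 53]
Place pivot at 1: [10, 53, 70, 90, 59, 62]

Partitioned: [10, 53, 70, 90, 59, 62]


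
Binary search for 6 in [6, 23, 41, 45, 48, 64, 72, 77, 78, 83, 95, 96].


Step 1: lo=0, hi=11, mid=5, val=64
Step 2: lo=0, hi=4, mid=2, val=41
Step 3: lo=0, hi=1, mid=0, val=6

Found at index 0


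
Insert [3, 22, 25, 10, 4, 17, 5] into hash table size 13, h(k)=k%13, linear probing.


Insert 3: h=3 -> slot 3
Insert 22: h=9 -> slot 9
Insert 25: h=12 -> slot 12
Insert 10: h=10 -> slot 10
Insert 4: h=4 -> slot 4
Insert 17: h=4, 1 probes -> slot 5
Insert 5: h=5, 1 probes -> slot 6

Table: [None, None, None, 3, 4, 17, 5, None, None, 22, 10, None, 25]


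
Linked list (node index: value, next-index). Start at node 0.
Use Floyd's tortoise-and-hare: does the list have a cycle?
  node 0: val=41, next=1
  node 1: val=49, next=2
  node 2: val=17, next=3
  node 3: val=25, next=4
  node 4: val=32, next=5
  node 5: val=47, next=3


Floyd's tortoise (slow, +1) and hare (fast, +2):
  init: slow=0, fast=0
  step 1: slow=1, fast=2
  step 2: slow=2, fast=4
  step 3: slow=3, fast=3
  slow == fast at node 3: cycle detected

Cycle: yes


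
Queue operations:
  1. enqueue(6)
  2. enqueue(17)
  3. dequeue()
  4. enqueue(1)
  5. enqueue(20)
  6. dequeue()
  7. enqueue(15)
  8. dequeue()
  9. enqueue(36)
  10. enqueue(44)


enqueue(6) -> [6]
enqueue(17) -> [6, 17]
dequeue()->6, [17]
enqueue(1) -> [17, 1]
enqueue(20) -> [17, 1, 20]
dequeue()->17, [1, 20]
enqueue(15) -> [1, 20, 15]
dequeue()->1, [20, 15]
enqueue(36) -> [20, 15, 36]
enqueue(44) -> [20, 15, 36, 44]

Final queue: [20, 15, 36, 44]


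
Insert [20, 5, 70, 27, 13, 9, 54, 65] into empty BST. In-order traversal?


Insert 20: root
Insert 5: L from 20
Insert 70: R from 20
Insert 27: R from 20 -> L from 70
Insert 13: L from 20 -> R from 5
Insert 9: L from 20 -> R from 5 -> L from 13
Insert 54: R from 20 -> L from 70 -> R from 27
Insert 65: R from 20 -> L from 70 -> R from 27 -> R from 54

In-order: [5, 9, 13, 20, 27, 54, 65, 70]


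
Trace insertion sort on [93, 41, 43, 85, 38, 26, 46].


Initial: [93, 41, 43, 85, 38, 26, 46]
Insert 41: [41, 93, 43, 85, 38, 26, 46]
Insert 43: [41, 43, 93, 85, 38, 26, 46]
Insert 85: [41, 43, 85, 93, 38, 26, 46]
Insert 38: [38, 41, 43, 85, 93, 26, 46]
Insert 26: [26, 38, 41, 43, 85, 93, 46]
Insert 46: [26, 38, 41, 43, 46, 85, 93]

Sorted: [26, 38, 41, 43, 46, 85, 93]


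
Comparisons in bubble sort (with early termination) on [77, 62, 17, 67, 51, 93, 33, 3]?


Algorithm: bubble sort (with early termination)
Input: [77, 62, 17, 67, 51, 93, 33, 3]
Sorted: [3, 17, 33, 51, 62, 67, 77, 93]

28


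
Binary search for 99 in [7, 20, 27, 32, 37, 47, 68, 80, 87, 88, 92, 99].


Step 1: lo=0, hi=11, mid=5, val=47
Step 2: lo=6, hi=11, mid=8, val=87
Step 3: lo=9, hi=11, mid=10, val=92
Step 4: lo=11, hi=11, mid=11, val=99

Found at index 11


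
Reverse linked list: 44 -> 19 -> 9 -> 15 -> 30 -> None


Step 1: curr=44, set curr.next=prev(None) | reversed so far: 44
Step 2: curr=19, set curr.next=prev(44) | reversed so far: 19 -> 44
Step 3: curr=9, set curr.next=prev(19) | reversed so far: 9 -> 19 -> 44
Step 4: curr=15, set curr.next=prev(9) | reversed so far: 15 -> 9 -> 19 -> 44
Step 5: curr=30, set curr.next=prev(15) | reversed so far: 30 -> 15 -> 9 -> 19 -> 44

30 -> 15 -> 9 -> 19 -> 44 -> None


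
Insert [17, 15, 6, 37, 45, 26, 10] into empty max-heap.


Insert 17: [17]
Insert 15: [17, 15]
Insert 6: [17, 15, 6]
Insert 37: [37, 17, 6, 15]
Insert 45: [45, 37, 6, 15, 17]
Insert 26: [45, 37, 26, 15, 17, 6]
Insert 10: [45, 37, 26, 15, 17, 6, 10]

Final heap: [45, 37, 26, 15, 17, 6, 10]


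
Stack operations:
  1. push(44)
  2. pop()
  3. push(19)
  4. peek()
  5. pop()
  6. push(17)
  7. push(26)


push(44) -> [44]
pop()->44, []
push(19) -> [19]
peek()->19
pop()->19, []
push(17) -> [17]
push(26) -> [17, 26]

Final stack: [17, 26]


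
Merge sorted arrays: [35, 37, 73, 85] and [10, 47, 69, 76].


Take 10 from B
Take 35 from A
Take 37 from A
Take 47 from B
Take 69 from B
Take 73 from A
Take 76 from B

Merged: [10, 35, 37, 47, 69, 73, 76, 85]


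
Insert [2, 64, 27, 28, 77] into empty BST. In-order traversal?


Insert 2: root
Insert 64: R from 2
Insert 27: R from 2 -> L from 64
Insert 28: R from 2 -> L from 64 -> R from 27
Insert 77: R from 2 -> R from 64

In-order: [2, 27, 28, 64, 77]


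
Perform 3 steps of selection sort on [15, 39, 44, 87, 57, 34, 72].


Initial: [15, 39, 44, 87, 57, 34, 72]
Step 1: min=15 at 0
  Swap: [15, 39, 44, 87, 57, 34, 72]
Step 2: min=34 at 5
  Swap: [15, 34, 44, 87, 57, 39, 72]
Step 3: min=39 at 5
  Swap: [15, 34, 39, 87, 57, 44, 72]

After 3 steps: [15, 34, 39, 87, 57, 44, 72]


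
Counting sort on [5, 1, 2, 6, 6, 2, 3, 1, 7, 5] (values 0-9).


Input: [5, 1, 2, 6, 6, 2, 3, 1, 7, 5]
Counts: [0, 2, 2, 1, 0, 2, 2, 1, 0, 0]

Sorted: [1, 1, 2, 2, 3, 5, 5, 6, 6, 7]


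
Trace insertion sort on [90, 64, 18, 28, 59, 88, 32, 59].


Initial: [90, 64, 18, 28, 59, 88, 32, 59]
Insert 64: [64, 90, 18, 28, 59, 88, 32, 59]
Insert 18: [18, 64, 90, 28, 59, 88, 32, 59]
Insert 28: [18, 28, 64, 90, 59, 88, 32, 59]
Insert 59: [18, 28, 59, 64, 90, 88, 32, 59]
Insert 88: [18, 28, 59, 64, 88, 90, 32, 59]
Insert 32: [18, 28, 32, 59, 64, 88, 90, 59]
Insert 59: [18, 28, 32, 59, 59, 64, 88, 90]

Sorted: [18, 28, 32, 59, 59, 64, 88, 90]


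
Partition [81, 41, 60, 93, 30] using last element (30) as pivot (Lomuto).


Pivot: 30
Place pivot at 0: [30, 41, 60, 93, 81]

Partitioned: [30, 41, 60, 93, 81]


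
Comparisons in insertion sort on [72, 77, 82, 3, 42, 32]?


Algorithm: insertion sort
Input: [72, 77, 82, 3, 42, 32]
Sorted: [3, 32, 42, 72, 77, 82]

14


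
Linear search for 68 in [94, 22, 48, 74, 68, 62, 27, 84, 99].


i=0: 94!=68
i=1: 22!=68
i=2: 48!=68
i=3: 74!=68
i=4: 68==68 found!

Found at 4, 5 comps


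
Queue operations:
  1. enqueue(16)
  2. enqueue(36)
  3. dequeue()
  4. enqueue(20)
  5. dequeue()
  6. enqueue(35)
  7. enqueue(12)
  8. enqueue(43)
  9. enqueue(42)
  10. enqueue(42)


enqueue(16) -> [16]
enqueue(36) -> [16, 36]
dequeue()->16, [36]
enqueue(20) -> [36, 20]
dequeue()->36, [20]
enqueue(35) -> [20, 35]
enqueue(12) -> [20, 35, 12]
enqueue(43) -> [20, 35, 12, 43]
enqueue(42) -> [20, 35, 12, 43, 42]
enqueue(42) -> [20, 35, 12, 43, 42, 42]

Final queue: [20, 35, 12, 43, 42, 42]


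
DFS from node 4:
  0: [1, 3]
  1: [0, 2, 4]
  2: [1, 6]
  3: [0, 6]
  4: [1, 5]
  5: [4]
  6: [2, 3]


Visit 4, push [5, 1]
Visit 1, push [2, 0]
Visit 0, push [3]
Visit 3, push [6]
Visit 6, push [2]
Visit 2, push []
Visit 5, push []

DFS order: [4, 1, 0, 3, 6, 2, 5]


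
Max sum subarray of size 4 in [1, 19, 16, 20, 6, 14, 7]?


[0:4]: 56
[1:5]: 61
[2:6]: 56
[3:7]: 47

Max: 61 at [1:5]


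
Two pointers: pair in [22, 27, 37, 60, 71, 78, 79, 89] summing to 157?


lo=0(22)+hi=7(89)=111
lo=1(27)+hi=7(89)=116
lo=2(37)+hi=7(89)=126
lo=3(60)+hi=7(89)=149
lo=4(71)+hi=7(89)=160
lo=4(71)+hi=6(79)=150
lo=5(78)+hi=6(79)=157

Yes: 78+79=157


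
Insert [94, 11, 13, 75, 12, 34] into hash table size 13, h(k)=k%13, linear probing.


Insert 94: h=3 -> slot 3
Insert 11: h=11 -> slot 11
Insert 13: h=0 -> slot 0
Insert 75: h=10 -> slot 10
Insert 12: h=12 -> slot 12
Insert 34: h=8 -> slot 8

Table: [13, None, None, 94, None, None, None, None, 34, None, 75, 11, 12]


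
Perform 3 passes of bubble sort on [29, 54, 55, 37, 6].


Initial: [29, 54, 55, 37, 6]
Pass 1: [29, 54, 37, 6, 55] (2 swaps)
Pass 2: [29, 37, 6, 54, 55] (2 swaps)
Pass 3: [29, 6, 37, 54, 55] (1 swaps)

After 3 passes: [29, 6, 37, 54, 55]


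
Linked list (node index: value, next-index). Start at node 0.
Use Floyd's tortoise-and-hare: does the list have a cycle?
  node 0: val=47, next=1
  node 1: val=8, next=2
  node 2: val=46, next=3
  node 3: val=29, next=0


Floyd's tortoise (slow, +1) and hare (fast, +2):
  init: slow=0, fast=0
  step 1: slow=1, fast=2
  step 2: slow=2, fast=0
  step 3: slow=3, fast=2
  step 4: slow=0, fast=0
  slow == fast at node 0: cycle detected

Cycle: yes


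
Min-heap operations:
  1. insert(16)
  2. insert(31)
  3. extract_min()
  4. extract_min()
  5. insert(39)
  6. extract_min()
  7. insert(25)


insert(16) -> [16]
insert(31) -> [16, 31]
extract_min()->16, [31]
extract_min()->31, []
insert(39) -> [39]
extract_min()->39, []
insert(25) -> [25]

Final heap: [25]


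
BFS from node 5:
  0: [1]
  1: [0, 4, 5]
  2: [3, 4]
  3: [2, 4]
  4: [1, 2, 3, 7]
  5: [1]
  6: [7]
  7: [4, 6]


Visit 5, enqueue [1]
Visit 1, enqueue [0, 4]
Visit 0, enqueue []
Visit 4, enqueue [2, 3, 7]
Visit 2, enqueue []
Visit 3, enqueue []
Visit 7, enqueue [6]
Visit 6, enqueue []

BFS order: [5, 1, 0, 4, 2, 3, 7, 6]


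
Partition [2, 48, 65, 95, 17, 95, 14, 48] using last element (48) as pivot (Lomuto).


Pivot: 48
  2 <= 48: advance i (no swap)
  48 <= 48: advance i (no swap)
  17 <= 48: swap -> [2, 48, 17, 95, 65, 95, 14, 48]
  14 <= 48: swap -> [2, 48, 17, 14, 65, 95, 95, 48]
Place pivot at 4: [2, 48, 17, 14, 48, 95, 95, 65]

Partitioned: [2, 48, 17, 14, 48, 95, 95, 65]


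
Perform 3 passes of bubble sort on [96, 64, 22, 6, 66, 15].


Initial: [96, 64, 22, 6, 66, 15]
Pass 1: [64, 22, 6, 66, 15, 96] (5 swaps)
Pass 2: [22, 6, 64, 15, 66, 96] (3 swaps)
Pass 3: [6, 22, 15, 64, 66, 96] (2 swaps)

After 3 passes: [6, 22, 15, 64, 66, 96]


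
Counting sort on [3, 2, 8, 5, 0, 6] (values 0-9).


Input: [3, 2, 8, 5, 0, 6]
Counts: [1, 0, 1, 1, 0, 1, 1, 0, 1, 0]

Sorted: [0, 2, 3, 5, 6, 8]


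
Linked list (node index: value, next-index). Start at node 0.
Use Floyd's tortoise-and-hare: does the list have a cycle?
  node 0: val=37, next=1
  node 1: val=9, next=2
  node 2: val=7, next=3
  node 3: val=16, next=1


Floyd's tortoise (slow, +1) and hare (fast, +2):
  init: slow=0, fast=0
  step 1: slow=1, fast=2
  step 2: slow=2, fast=1
  step 3: slow=3, fast=3
  slow == fast at node 3: cycle detected

Cycle: yes


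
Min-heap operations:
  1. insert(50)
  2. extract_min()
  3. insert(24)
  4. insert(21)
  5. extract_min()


insert(50) -> [50]
extract_min()->50, []
insert(24) -> [24]
insert(21) -> [21, 24]
extract_min()->21, [24]

Final heap: [24]


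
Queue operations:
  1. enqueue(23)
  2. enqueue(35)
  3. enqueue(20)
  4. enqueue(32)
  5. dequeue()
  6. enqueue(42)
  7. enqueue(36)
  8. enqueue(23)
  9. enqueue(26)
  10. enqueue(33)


enqueue(23) -> [23]
enqueue(35) -> [23, 35]
enqueue(20) -> [23, 35, 20]
enqueue(32) -> [23, 35, 20, 32]
dequeue()->23, [35, 20, 32]
enqueue(42) -> [35, 20, 32, 42]
enqueue(36) -> [35, 20, 32, 42, 36]
enqueue(23) -> [35, 20, 32, 42, 36, 23]
enqueue(26) -> [35, 20, 32, 42, 36, 23, 26]
enqueue(33) -> [35, 20, 32, 42, 36, 23, 26, 33]

Final queue: [35, 20, 32, 42, 36, 23, 26, 33]


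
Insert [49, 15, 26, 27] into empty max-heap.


Insert 49: [49]
Insert 15: [49, 15]
Insert 26: [49, 15, 26]
Insert 27: [49, 27, 26, 15]

Final heap: [49, 27, 26, 15]


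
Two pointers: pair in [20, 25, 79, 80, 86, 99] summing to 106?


lo=0(20)+hi=5(99)=119
lo=0(20)+hi=4(86)=106

Yes: 20+86=106


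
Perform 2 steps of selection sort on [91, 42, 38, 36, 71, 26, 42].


Initial: [91, 42, 38, 36, 71, 26, 42]
Step 1: min=26 at 5
  Swap: [26, 42, 38, 36, 71, 91, 42]
Step 2: min=36 at 3
  Swap: [26, 36, 38, 42, 71, 91, 42]

After 2 steps: [26, 36, 38, 42, 71, 91, 42]


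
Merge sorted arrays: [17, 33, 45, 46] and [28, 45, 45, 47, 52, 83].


Take 17 from A
Take 28 from B
Take 33 from A
Take 45 from A
Take 45 from B
Take 45 from B
Take 46 from A

Merged: [17, 28, 33, 45, 45, 45, 46, 47, 52, 83]


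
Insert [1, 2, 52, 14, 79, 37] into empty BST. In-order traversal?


Insert 1: root
Insert 2: R from 1
Insert 52: R from 1 -> R from 2
Insert 14: R from 1 -> R from 2 -> L from 52
Insert 79: R from 1 -> R from 2 -> R from 52
Insert 37: R from 1 -> R from 2 -> L from 52 -> R from 14

In-order: [1, 2, 14, 37, 52, 79]


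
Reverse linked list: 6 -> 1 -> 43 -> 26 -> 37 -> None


Step 1: curr=6, set curr.next=prev(None) | reversed so far: 6
Step 2: curr=1, set curr.next=prev(6) | reversed so far: 1 -> 6
Step 3: curr=43, set curr.next=prev(1) | reversed so far: 43 -> 1 -> 6
Step 4: curr=26, set curr.next=prev(43) | reversed so far: 26 -> 43 -> 1 -> 6
Step 5: curr=37, set curr.next=prev(26) | reversed so far: 37 -> 26 -> 43 -> 1 -> 6

37 -> 26 -> 43 -> 1 -> 6 -> None


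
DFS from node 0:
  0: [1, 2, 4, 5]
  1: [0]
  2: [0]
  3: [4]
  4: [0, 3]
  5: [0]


Visit 0, push [5, 4, 2, 1]
Visit 1, push []
Visit 2, push []
Visit 4, push [3]
Visit 3, push []
Visit 5, push []

DFS order: [0, 1, 2, 4, 3, 5]


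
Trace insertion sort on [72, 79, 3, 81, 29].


Initial: [72, 79, 3, 81, 29]
Insert 79: [72, 79, 3, 81, 29]
Insert 3: [3, 72, 79, 81, 29]
Insert 81: [3, 72, 79, 81, 29]
Insert 29: [3, 29, 72, 79, 81]

Sorted: [3, 29, 72, 79, 81]


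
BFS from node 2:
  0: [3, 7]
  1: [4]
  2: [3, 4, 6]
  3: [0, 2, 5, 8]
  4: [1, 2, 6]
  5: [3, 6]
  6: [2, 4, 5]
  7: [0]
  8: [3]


Visit 2, enqueue [3, 4, 6]
Visit 3, enqueue [0, 5, 8]
Visit 4, enqueue [1]
Visit 6, enqueue []
Visit 0, enqueue [7]
Visit 5, enqueue []
Visit 8, enqueue []
Visit 1, enqueue []
Visit 7, enqueue []

BFS order: [2, 3, 4, 6, 0, 5, 8, 1, 7]


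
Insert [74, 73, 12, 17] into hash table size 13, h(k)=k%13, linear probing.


Insert 74: h=9 -> slot 9
Insert 73: h=8 -> slot 8
Insert 12: h=12 -> slot 12
Insert 17: h=4 -> slot 4

Table: [None, None, None, None, 17, None, None, None, 73, 74, None, None, 12]


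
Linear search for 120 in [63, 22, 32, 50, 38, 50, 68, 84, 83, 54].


i=0: 63!=120
i=1: 22!=120
i=2: 32!=120
i=3: 50!=120
i=4: 38!=120
i=5: 50!=120
i=6: 68!=120
i=7: 84!=120
i=8: 83!=120
i=9: 54!=120

Not found, 10 comps


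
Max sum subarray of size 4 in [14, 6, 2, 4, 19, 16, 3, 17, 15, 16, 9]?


[0:4]: 26
[1:5]: 31
[2:6]: 41
[3:7]: 42
[4:8]: 55
[5:9]: 51
[6:10]: 51
[7:11]: 57

Max: 57 at [7:11]


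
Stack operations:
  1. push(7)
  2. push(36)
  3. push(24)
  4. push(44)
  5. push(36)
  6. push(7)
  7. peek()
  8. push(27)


push(7) -> [7]
push(36) -> [7, 36]
push(24) -> [7, 36, 24]
push(44) -> [7, 36, 24, 44]
push(36) -> [7, 36, 24, 44, 36]
push(7) -> [7, 36, 24, 44, 36, 7]
peek()->7
push(27) -> [7, 36, 24, 44, 36, 7, 27]

Final stack: [7, 36, 24, 44, 36, 7, 27]


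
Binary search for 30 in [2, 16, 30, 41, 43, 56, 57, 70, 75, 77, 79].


Step 1: lo=0, hi=10, mid=5, val=56
Step 2: lo=0, hi=4, mid=2, val=30

Found at index 2


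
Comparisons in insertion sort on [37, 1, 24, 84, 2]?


Algorithm: insertion sort
Input: [37, 1, 24, 84, 2]
Sorted: [1, 2, 24, 37, 84]

8


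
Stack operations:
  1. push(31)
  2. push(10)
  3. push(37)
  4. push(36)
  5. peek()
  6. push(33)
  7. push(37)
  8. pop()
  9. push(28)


push(31) -> [31]
push(10) -> [31, 10]
push(37) -> [31, 10, 37]
push(36) -> [31, 10, 37, 36]
peek()->36
push(33) -> [31, 10, 37, 36, 33]
push(37) -> [31, 10, 37, 36, 33, 37]
pop()->37, [31, 10, 37, 36, 33]
push(28) -> [31, 10, 37, 36, 33, 28]

Final stack: [31, 10, 37, 36, 33, 28]


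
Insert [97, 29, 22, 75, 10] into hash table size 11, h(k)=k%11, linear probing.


Insert 97: h=9 -> slot 9
Insert 29: h=7 -> slot 7
Insert 22: h=0 -> slot 0
Insert 75: h=9, 1 probes -> slot 10
Insert 10: h=10, 2 probes -> slot 1

Table: [22, 10, None, None, None, None, None, 29, None, 97, 75]


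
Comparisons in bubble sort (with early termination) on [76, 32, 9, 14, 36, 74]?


Algorithm: bubble sort (with early termination)
Input: [76, 32, 9, 14, 36, 74]
Sorted: [9, 14, 32, 36, 74, 76]

12


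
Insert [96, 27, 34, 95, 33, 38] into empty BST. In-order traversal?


Insert 96: root
Insert 27: L from 96
Insert 34: L from 96 -> R from 27
Insert 95: L from 96 -> R from 27 -> R from 34
Insert 33: L from 96 -> R from 27 -> L from 34
Insert 38: L from 96 -> R from 27 -> R from 34 -> L from 95

In-order: [27, 33, 34, 38, 95, 96]


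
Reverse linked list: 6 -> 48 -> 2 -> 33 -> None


Step 1: curr=6, set curr.next=prev(None) | reversed so far: 6
Step 2: curr=48, set curr.next=prev(6) | reversed so far: 48 -> 6
Step 3: curr=2, set curr.next=prev(48) | reversed so far: 2 -> 48 -> 6
Step 4: curr=33, set curr.next=prev(2) | reversed so far: 33 -> 2 -> 48 -> 6

33 -> 2 -> 48 -> 6 -> None


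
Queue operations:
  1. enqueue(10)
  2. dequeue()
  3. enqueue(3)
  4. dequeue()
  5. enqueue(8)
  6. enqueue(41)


enqueue(10) -> [10]
dequeue()->10, []
enqueue(3) -> [3]
dequeue()->3, []
enqueue(8) -> [8]
enqueue(41) -> [8, 41]

Final queue: [8, 41]


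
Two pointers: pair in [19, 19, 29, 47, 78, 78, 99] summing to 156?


lo=0(19)+hi=6(99)=118
lo=1(19)+hi=6(99)=118
lo=2(29)+hi=6(99)=128
lo=3(47)+hi=6(99)=146
lo=4(78)+hi=6(99)=177
lo=4(78)+hi=5(78)=156

Yes: 78+78=156


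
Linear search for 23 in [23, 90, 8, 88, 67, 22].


i=0: 23==23 found!

Found at 0, 1 comps


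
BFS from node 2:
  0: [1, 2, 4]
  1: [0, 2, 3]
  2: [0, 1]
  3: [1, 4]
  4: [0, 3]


Visit 2, enqueue [0, 1]
Visit 0, enqueue [4]
Visit 1, enqueue [3]
Visit 4, enqueue []
Visit 3, enqueue []

BFS order: [2, 0, 1, 4, 3]
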